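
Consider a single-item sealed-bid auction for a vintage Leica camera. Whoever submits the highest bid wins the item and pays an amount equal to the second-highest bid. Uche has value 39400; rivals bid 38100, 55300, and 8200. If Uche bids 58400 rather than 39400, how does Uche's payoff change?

Payoff change: -15900.

The highest competing bid is 55300.
Bidding truthfully at 39400: the top bid is 55300 (a rival), so Uche loses. Payoff = 0.
Bidding 58400: Uche has the top bid, wins, and pays the second-highest bid 55300. Payoff = 39400 − 55300 = -15900.
Change = -15900 − 0 = -15900.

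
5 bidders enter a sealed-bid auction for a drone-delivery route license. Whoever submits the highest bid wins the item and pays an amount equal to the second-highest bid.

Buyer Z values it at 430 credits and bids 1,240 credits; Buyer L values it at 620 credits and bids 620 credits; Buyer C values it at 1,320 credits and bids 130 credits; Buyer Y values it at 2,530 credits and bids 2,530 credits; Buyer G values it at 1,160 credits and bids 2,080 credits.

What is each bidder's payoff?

Ranking the bids: Buyer Y 2,530 credits, then Buyer G 2,080 credits, then Buyer Z 1,240 credits, then Buyer L 620 credits, then Buyer C 130 credits.
Buyer Y has the top bid and wins; the price is the second-highest bid, 2,080 credits.
Buyer Y's payoff = 2,530 credits − 2,080 credits = 450 credits. All other bidders lose, so their payoff is 0.

Buyer Z 0 credits, Buyer L 0 credits, Buyer C 0 credits, Buyer Y 450 credits, Buyer G 0 credits.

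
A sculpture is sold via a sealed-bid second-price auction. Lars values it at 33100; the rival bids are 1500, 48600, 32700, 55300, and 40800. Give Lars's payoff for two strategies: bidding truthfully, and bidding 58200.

Truthful: 0; alternative: -22200.

The highest competing bid is 55300.
Bidding truthfully at 33100: the top bid is 55300 (a rival), so Lars loses. Payoff = 0.
Bidding 58200: Lars has the top bid, wins, and pays the second-highest bid 55300. Payoff = 33100 − 55300 = -22200.
This is the dominant-strategy logic: truthful bidding weakly beats any alternative.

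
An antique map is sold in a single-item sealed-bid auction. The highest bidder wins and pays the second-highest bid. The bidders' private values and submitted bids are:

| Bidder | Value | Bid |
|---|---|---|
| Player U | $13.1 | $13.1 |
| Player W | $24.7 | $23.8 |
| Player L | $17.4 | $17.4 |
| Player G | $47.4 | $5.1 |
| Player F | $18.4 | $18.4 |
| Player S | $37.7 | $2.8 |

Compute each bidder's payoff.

Ordered from highest: Player W $23.8, then Player F $18.4, then Player L $17.4, then Player U $13.1, then Player G $5.1, then Player S $2.8.
Player W has the top bid and wins; the price is the second-highest bid, $18.4.
Player W's payoff = $24.7 − $18.4 = $6.3. All other bidders lose, so their payoff is 0.

Payoffs: Player U $0.0, Player W $6.3, Player L $0.0, Player G $0.0, Player F $0.0, Player S $0.0.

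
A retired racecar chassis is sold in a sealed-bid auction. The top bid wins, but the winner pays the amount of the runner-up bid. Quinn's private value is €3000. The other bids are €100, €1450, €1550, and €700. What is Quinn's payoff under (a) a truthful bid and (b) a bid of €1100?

The highest competing bid is €1550.
Bidding truthfully at €3000: Quinn has the top bid, wins, and pays the second-highest bid €1550. Payoff = €3000 − €1550 = €1450.
Bidding €1100: the top bid is €1550 (a rival), so Quinn loses. Payoff = €0.

Truthful: €1450; alternative: €0.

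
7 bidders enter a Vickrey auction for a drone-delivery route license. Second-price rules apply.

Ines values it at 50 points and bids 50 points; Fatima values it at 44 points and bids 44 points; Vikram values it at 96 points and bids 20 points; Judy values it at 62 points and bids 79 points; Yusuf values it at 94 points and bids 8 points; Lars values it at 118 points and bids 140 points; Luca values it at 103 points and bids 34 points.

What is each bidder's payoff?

Ranking the bids: Lars 140 points, then Judy 79 points, then Ines 50 points, then Fatima 44 points, then Luca 34 points, then Vikram 20 points, then Yusuf 8 points.
Lars has the top bid and wins; the price is the second-highest bid, 79 points.
Lars's payoff = 118 points − 79 points = 39 points. All other bidders lose, so their payoff is 0.

Ines 0 points, Fatima 0 points, Vikram 0 points, Judy 0 points, Yusuf 0 points, Lars 39 points, Luca 0 points.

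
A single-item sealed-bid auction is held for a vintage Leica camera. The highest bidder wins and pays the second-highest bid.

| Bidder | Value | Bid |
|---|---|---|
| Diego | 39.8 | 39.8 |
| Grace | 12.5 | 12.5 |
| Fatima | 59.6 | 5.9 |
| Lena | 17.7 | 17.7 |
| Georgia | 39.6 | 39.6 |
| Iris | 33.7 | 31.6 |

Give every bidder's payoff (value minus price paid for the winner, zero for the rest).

Bids in descending order: Diego 39.8; Georgia 39.6; Iris 31.6; Lena 17.7; Grace 12.5; Fatima 5.9.
Diego has the top bid and wins; the price is the second-highest bid, 39.6.
Diego's payoff = 39.8 − 39.6 = 0.2. All other bidders lose, so their payoff is 0.

Payoffs: Diego 0.2, Grace 0.0, Fatima 0.0, Lena 0.0, Georgia 0.0, Iris 0.0.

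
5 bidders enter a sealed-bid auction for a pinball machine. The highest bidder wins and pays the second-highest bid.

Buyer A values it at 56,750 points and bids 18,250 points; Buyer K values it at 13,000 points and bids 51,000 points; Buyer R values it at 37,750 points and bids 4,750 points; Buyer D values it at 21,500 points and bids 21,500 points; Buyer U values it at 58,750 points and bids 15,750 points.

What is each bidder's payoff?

Buyer A 0 points, Buyer K -8,500 points, Buyer R 0 points, Buyer D 0 points, Buyer U 0 points.

Ranking the bids: Buyer K 51,000 points > Buyer D 21,500 points > Buyer A 18,250 points > Buyer U 15,750 points > Buyer R 4,750 points.
Buyer K has the top bid and wins; the price is the second-highest bid, 21,500 points.
Buyer K's payoff = 13,000 points − 21,500 points = -8,500 points. All other bidders lose, so their payoff is 0.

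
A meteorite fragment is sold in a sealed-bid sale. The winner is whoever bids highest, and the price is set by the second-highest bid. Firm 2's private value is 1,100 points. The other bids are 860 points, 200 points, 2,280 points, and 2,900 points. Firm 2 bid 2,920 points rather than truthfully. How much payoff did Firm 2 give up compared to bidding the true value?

The highest competing bid is 2,900 points.
Bidding truthfully at 1,100 points: the top bid is 2,900 points (a rival), so Firm 2 loses. Payoff = 0 points.
Bidding 2,920 points: Firm 2 has the top bid, wins, and pays the second-highest bid 2,900 points. Payoff = 1,100 points − 2,900 points = -1,800 points.
Regret = truthful payoff − actual payoff = 0 points − -1,800 points = 1,800 points.
Deviating from a truthful bid can only lose payoff in a second-price auction — never gain.

1,800 points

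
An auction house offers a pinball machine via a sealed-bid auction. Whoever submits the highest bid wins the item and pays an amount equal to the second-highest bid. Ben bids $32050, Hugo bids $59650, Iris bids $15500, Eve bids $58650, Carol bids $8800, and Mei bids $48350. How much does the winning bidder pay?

$58650

Ordered from highest: Hugo $59650; Eve $58650; Mei $48350; Ben $32050; Iris $15500; Carol $8800.
Hugo has the highest bid, so Hugo wins.
The second-highest bid is $58650, so that is what Hugo pays.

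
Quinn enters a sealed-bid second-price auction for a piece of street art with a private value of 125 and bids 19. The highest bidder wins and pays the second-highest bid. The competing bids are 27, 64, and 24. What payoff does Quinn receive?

Highest competing bid: 64.
Quinn's bid 19 is not the highest, so Quinn loses, pays nothing, and earns zero payoff.

Payoff = 0.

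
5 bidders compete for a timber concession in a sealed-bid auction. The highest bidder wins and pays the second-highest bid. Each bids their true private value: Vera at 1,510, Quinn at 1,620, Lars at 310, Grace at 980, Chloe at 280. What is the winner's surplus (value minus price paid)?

110

Bids in descending order: Quinn 1,620; Vera 1,510; Grace 980; Lars 310; Chloe 280.
Quinn wins with the top bid and pays the second-highest, 1,510.
Surplus = 1,620 − 1,510 = 110.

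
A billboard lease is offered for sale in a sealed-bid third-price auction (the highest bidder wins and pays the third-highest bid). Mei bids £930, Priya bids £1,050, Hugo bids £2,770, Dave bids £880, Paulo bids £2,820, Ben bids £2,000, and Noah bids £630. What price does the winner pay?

£2,000

Bids in descending order: Paulo £2,820, then Hugo £2,770, then Ben £2,000, then Priya £1,050, then Mei £930, then Dave £880, then Noah £630.
Paulo is the highest bidder, so Paulo wins.
Under the third-price rule, the price is the third-highest bid: £2,000.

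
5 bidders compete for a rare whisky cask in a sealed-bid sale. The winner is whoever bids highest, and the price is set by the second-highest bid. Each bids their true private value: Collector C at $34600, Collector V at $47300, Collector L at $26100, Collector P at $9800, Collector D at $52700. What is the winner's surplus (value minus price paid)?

Sorted high to low: Collector D $52700, then Collector V $47300, then Collector C $34600, then Collector L $26100, then Collector P $9800.
Collector D wins with the top bid and pays the second-highest, $47300.
Surplus = $52700 − $47300 = $5400.

Surplus = $5400.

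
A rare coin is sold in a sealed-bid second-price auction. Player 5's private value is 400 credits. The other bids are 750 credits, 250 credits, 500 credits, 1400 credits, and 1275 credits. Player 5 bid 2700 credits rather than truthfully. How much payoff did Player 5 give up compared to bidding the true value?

Payoff forgone: 1000 credits.

The highest competing bid is 1400 credits.
Bidding truthfully at 400 credits: the top bid is 1400 credits (a rival), so Player 5 loses. Payoff = 0 credits.
Bidding 2700 credits: Player 5 has the top bid, wins, and pays the second-highest bid 1400 credits. Payoff = 400 credits − 1400 credits = -1000 credits.
Regret = truthful payoff − actual payoff = 0 credits − -1000 credits = 1000 credits.
Deviating from a truthful bid can only lose payoff in a second-price auction — never gain.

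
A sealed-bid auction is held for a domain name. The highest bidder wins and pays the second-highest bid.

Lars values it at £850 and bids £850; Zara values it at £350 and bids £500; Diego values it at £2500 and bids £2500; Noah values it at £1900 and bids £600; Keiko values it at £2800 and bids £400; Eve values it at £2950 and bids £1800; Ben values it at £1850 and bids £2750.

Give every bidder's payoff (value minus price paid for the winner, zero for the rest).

Sorted high to low: Ben £2750 > Diego £2500 > Eve £1800 > Lars £850 > Noah £600 > Zara £500 > Keiko £400.
Ben has the top bid and wins; the price is the second-highest bid, £2500.
Ben's payoff = £1850 − £2500 = -£650. All other bidders lose, so their payoff is 0.

Payoffs: Lars £0, Zara £0, Diego £0, Noah £0, Keiko £0, Eve £0, Ben -£650.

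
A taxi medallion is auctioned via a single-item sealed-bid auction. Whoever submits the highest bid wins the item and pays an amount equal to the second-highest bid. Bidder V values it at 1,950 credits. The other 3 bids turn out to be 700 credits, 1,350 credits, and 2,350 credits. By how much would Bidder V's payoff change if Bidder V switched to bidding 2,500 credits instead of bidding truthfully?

-400 credits

The highest competing bid is 2,350 credits.
Bidding truthfully at 1,950 credits: the top bid is 2,350 credits (a rival), so Bidder V loses. Payoff = 0 credits.
Bidding 2,500 credits: Bidder V has the top bid, wins, and pays the second-highest bid 2,350 credits. Payoff = 1,950 credits − 2,350 credits = -400 credits.
Change = -400 credits − 0 credits = -400 credits.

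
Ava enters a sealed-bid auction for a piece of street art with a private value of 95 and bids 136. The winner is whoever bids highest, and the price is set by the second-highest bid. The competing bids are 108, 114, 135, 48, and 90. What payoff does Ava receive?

Ava's payoff: -40.

Highest competing bid: 135.
Ava's bid 136 is the highest overall, so Ava wins and pays the second-highest bid, 135.
Payoff = value − price = 95 − 135 = -40.
Overbidding won the item at a price above value — truthful bidding would have avoided this loss.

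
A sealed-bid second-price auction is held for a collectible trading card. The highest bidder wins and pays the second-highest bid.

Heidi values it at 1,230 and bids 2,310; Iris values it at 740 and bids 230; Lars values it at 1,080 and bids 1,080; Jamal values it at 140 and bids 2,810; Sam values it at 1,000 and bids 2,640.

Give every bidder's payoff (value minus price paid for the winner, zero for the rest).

Heidi 0, Iris 0, Lars 0, Jamal -2,500, Sam 0.

Bids in descending order: Jamal 2,810; Sam 2,640; Heidi 2,310; Lars 1,080; Iris 230.
Jamal has the top bid and wins; the price is the second-highest bid, 2,640.
Jamal's payoff = 140 − 2,640 = -2,500. All other bidders lose, so their payoff is 0.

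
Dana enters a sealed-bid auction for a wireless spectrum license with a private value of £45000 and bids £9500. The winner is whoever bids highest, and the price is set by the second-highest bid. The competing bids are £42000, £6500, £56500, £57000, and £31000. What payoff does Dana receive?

Dana's payoff: £0.

Highest competing bid: £57000.
Dana's bid £9500 is not the highest, so Dana loses, pays nothing, and earns zero payoff.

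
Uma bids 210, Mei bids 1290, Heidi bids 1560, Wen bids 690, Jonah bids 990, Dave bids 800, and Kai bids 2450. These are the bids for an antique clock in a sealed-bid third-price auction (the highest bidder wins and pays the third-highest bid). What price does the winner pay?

Sorted high to low: Kai 2450 > Heidi 1560 > Mei 1290 > Jonah 990 > Dave 800 > Wen 690 > Uma 210.
Kai is the highest bidder, so Kai wins.
Under the third-price rule, the price is the third-highest bid: 1290.

The winner pays 1290.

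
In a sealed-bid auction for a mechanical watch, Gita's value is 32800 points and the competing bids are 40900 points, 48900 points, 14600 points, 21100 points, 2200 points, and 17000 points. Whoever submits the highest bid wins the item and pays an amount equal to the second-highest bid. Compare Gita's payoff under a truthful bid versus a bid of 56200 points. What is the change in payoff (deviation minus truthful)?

The highest competing bid is 48900 points.
Bidding truthfully at 32800 points: the top bid is 48900 points (a rival), so Gita loses. Payoff = 0 points.
Bidding 56200 points: Gita has the top bid, wins, and pays the second-highest bid 48900 points. Payoff = 32800 points − 48900 points = -16100 points.
Change = -16100 points − 0 points = -16100 points.
This is the dominant-strategy logic: truthful bidding weakly beats any alternative.

-16100 points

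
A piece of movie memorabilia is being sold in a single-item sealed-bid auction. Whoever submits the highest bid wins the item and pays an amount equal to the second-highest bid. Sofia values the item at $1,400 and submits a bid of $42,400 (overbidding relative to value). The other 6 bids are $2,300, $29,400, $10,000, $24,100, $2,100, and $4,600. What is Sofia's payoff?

Payoff = -$28,000.

Highest competing bid: $29,400.
Sofia's bid $42,400 is the highest overall, so Sofia wins and pays the second-highest bid, $29,400.
Payoff = value − price = $1,400 − $29,400 = -$28,000.
Overbidding won the item at a price above value — truthful bidding would have avoided this loss.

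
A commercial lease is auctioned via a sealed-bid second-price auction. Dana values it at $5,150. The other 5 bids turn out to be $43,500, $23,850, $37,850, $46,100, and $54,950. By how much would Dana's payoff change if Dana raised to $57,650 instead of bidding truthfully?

Change in payoff: -$49,800.

The highest competing bid is $54,950.
Bidding truthfully at $5,150: the top bid is $54,950 (a rival), so Dana loses. Payoff = $0.
Bidding $57,650: Dana has the top bid, wins, and pays the second-highest bid $54,950. Payoff = $5,150 − $54,950 = -$49,800.
Change = -$49,800 − $0 = -$49,800.
This is the dominant-strategy logic: truthful bidding weakly beats any alternative.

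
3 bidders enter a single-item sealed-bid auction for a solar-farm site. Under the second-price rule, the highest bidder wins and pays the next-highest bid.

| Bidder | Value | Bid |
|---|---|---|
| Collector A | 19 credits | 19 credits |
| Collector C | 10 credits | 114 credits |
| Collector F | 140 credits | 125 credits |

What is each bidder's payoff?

Payoffs: Collector A 0 credits, Collector C 0 credits, Collector F 26 credits.

Bids in descending order: Collector F 125 credits, then Collector C 114 credits, then Collector A 19 credits.
Collector F has the top bid and wins; the price is the second-highest bid, 114 credits.
Collector F's payoff = 140 credits − 114 credits = 26 credits. All other bidders lose, so their payoff is 0.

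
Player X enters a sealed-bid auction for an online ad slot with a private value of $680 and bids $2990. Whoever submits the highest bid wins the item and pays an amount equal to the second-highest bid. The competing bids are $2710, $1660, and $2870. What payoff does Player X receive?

Highest competing bid: $2870.
Player X's bid $2990 is the highest overall, so Player X wins and pays the second-highest bid, $2870.
Payoff = value − price = $680 − $2870 = -$2190.

Player X's payoff: -$2190.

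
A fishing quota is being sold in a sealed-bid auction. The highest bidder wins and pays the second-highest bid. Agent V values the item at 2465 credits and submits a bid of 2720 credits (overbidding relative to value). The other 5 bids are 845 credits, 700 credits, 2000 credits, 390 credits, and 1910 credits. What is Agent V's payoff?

Highest competing bid: 2000 credits.
Agent V's bid 2720 credits is the highest overall, so Agent V wins and pays the second-highest bid, 2000 credits.
Payoff = value − price = 2465 credits − 2000 credits = 465 credits.

Agent V's payoff: 465 credits.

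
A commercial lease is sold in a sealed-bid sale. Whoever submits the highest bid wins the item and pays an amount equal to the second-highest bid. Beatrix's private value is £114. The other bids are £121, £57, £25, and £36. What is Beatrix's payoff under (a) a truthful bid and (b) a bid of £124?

The highest competing bid is £121.
Bidding truthfully at £114: the top bid is £121 (a rival), so Beatrix loses. Payoff = £0.
Bidding £124: Beatrix has the top bid, wins, and pays the second-highest bid £121. Payoff = £114 − £121 = -£7.
This is the dominant-strategy logic: truthful bidding weakly beats any alternative.

(a) £0  (b) -£7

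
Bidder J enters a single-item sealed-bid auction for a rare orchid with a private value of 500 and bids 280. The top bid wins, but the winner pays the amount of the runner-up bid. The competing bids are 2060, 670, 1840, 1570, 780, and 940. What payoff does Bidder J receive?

Highest competing bid: 2060.
Bidder J's bid 280 is not the highest, so Bidder J loses, pays nothing, and earns zero payoff.

0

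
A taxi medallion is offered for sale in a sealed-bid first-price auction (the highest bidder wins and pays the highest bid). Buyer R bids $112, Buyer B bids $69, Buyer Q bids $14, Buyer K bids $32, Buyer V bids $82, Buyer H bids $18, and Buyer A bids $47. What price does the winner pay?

Bids in descending order: Buyer R $112; Buyer V $82; Buyer B $69; Buyer A $47; Buyer K $32; Buyer H $18; Buyer Q $14.
Buyer R is the highest bidder, so Buyer R wins.
Under the first-price rule, the price is the highest bid: $112.

Price paid: $112.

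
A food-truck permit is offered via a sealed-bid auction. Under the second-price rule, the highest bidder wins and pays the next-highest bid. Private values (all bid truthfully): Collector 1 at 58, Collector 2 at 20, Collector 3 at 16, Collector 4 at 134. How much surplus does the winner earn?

Winner's surplus: 76.

Sorted high to low: Collector 4 134; Collector 1 58; Collector 2 20; Collector 3 16.
Collector 4 wins with the top bid and pays the second-highest, 58.
Surplus = 134 − 58 = 76.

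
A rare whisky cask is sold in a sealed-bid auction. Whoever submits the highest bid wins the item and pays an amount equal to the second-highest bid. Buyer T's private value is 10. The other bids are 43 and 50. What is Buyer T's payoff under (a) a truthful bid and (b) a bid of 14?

The highest competing bid is 50.
Bidding truthfully at 10: the top bid is 50 (a rival), so Buyer T loses. Payoff = 0.
Bidding 14: the top bid is 50 (a rival), so Buyer T loses. Payoff = 0.
The bid only affects whether you win, not the price — here both bids land on the same side of the top rival bid, so the deviation is payoff-neutral.

(a) 0  (b) 0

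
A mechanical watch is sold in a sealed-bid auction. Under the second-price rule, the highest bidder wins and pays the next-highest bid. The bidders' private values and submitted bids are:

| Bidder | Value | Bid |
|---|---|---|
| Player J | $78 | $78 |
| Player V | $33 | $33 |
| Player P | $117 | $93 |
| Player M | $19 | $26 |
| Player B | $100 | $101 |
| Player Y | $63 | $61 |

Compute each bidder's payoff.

Player J $0, Player V $0, Player P $0, Player M $0, Player B $7, Player Y $0.

Sorted high to low: Player B $101 > Player P $93 > Player J $78 > Player Y $61 > Player V $33 > Player M $26.
Player B has the top bid and wins; the price is the second-highest bid, $93.
Player B's payoff = $100 − $93 = $7. All other bidders lose, so their payoff is 0.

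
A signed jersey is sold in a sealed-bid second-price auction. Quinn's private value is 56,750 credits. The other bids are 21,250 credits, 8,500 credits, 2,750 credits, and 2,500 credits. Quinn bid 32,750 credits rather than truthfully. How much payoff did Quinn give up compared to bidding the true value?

The highest competing bid is 21,250 credits.
Bidding truthfully at 56,750 credits: Quinn has the top bid, wins, and pays the second-highest bid 21,250 credits. Payoff = 56,750 credits − 21,250 credits = 35,500 credits.
Bidding 32,750 credits: Quinn has the top bid, wins, and pays the second-highest bid 21,250 credits. Payoff = 56,750 credits − 21,250 credits = 35,500 credits.
Regret = truthful payoff − actual payoff = 35,500 credits − 35,500 credits = 0 credits.

0 credits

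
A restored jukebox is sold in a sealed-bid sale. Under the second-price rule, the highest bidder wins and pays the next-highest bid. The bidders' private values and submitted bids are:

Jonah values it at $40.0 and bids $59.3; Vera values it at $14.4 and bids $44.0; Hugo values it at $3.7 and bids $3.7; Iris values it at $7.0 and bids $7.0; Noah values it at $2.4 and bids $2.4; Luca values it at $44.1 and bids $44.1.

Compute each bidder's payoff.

Sorted high to low: Jonah $59.3; Luca $44.1; Vera $44.0; Iris $7.0; Hugo $3.7; Noah $2.4.
Jonah has the top bid and wins; the price is the second-highest bid, $44.1.
Jonah's payoff = $40.0 − $44.1 = -$4.1. All other bidders lose, so their payoff is 0.

Payoffs: Jonah -$4.1, Vera $0.0, Hugo $0.0, Iris $0.0, Noah $0.0, Luca $0.0.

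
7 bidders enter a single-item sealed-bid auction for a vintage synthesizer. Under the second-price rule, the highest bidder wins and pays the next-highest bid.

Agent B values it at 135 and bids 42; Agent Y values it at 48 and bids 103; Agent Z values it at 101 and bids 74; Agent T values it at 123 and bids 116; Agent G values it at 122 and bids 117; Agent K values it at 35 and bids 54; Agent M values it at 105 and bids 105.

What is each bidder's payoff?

Payoffs: Agent B 0, Agent Y 0, Agent Z 0, Agent T 0, Agent G 6, Agent K 0, Agent M 0.

Bids in descending order: Agent G 117; Agent T 116; Agent M 105; Agent Y 103; Agent Z 74; Agent K 54; Agent B 42.
Agent G has the top bid and wins; the price is the second-highest bid, 116.
Agent G's payoff = 122 − 116 = 6. All other bidders lose, so their payoff is 0.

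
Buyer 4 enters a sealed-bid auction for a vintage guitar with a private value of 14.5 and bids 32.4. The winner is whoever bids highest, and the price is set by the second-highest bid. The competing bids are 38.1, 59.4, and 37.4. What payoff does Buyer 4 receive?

0.0

Highest competing bid: 59.4.
Buyer 4's bid 32.4 is not the highest, so Buyer 4 loses, pays nothing, and earns zero payoff.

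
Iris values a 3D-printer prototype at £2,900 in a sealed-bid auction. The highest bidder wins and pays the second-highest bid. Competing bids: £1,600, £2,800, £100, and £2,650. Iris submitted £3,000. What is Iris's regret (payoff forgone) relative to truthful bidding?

£0

The highest competing bid is £2,800.
Bidding truthfully at £2,900: Iris has the top bid, wins, and pays the second-highest bid £2,800. Payoff = £2,900 − £2,800 = £100.
Bidding £3,000: Iris has the top bid, wins, and pays the second-highest bid £2,800. Payoff = £2,900 − £2,800 = £100.
Regret = truthful payoff − actual payoff = £100 − £100 = £0.
The bid only affects whether you win, not the price — here both bids land on the same side of the top rival bid, so the deviation is payoff-neutral.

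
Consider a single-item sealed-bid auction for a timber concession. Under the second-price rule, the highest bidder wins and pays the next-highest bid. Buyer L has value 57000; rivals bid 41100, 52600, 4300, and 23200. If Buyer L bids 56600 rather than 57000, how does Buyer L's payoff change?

The highest competing bid is 52600.
Bidding truthfully at 57000: Buyer L has the top bid, wins, and pays the second-highest bid 52600. Payoff = 57000 − 52600 = 4400.
Bidding 56600: Buyer L has the top bid, wins, and pays the second-highest bid 52600. Payoff = 57000 − 52600 = 4400.
Change = 4400 − 4400 = 0.
The bid only affects whether you win, not the price — here both bids land on the same side of the top rival bid, so the deviation is payoff-neutral.

Change in payoff: 0.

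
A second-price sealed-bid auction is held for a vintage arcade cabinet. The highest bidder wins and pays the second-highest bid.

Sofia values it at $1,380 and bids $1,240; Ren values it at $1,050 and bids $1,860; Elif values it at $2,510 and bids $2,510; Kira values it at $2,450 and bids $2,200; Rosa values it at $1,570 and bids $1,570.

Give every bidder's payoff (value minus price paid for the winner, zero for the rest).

Ordered from highest: Elif $2,510; Kira $2,200; Ren $1,860; Rosa $1,570; Sofia $1,240.
Elif has the top bid and wins; the price is the second-highest bid, $2,200.
Elif's payoff = $2,510 − $2,200 = $310. All other bidders lose, so their payoff is 0.

Sofia $0, Ren $0, Elif $310, Kira $0, Rosa $0.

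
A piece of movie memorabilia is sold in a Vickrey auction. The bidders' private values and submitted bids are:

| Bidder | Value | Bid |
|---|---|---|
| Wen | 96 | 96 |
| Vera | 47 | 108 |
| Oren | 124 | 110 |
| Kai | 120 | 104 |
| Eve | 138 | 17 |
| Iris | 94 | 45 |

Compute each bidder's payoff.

Ranking the bids: Oren 110, then Vera 108, then Kai 104, then Wen 96, then Iris 45, then Eve 17.
Oren has the top bid and wins; the price is the second-highest bid, 108.
Oren's payoff = 124 − 108 = 16. All other bidders lose, so their payoff is 0.

Payoffs: Wen 0, Vera 0, Oren 16, Kai 0, Eve 0, Iris 0.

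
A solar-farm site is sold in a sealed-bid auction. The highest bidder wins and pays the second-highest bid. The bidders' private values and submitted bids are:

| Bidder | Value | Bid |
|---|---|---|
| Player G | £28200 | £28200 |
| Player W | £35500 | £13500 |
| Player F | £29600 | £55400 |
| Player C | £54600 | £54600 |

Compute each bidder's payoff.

Payoffs: Player G £0, Player W £0, Player F -£25000, Player C £0.

Sorted high to low: Player F £55400, then Player C £54600, then Player G £28200, then Player W £13500.
Player F has the top bid and wins; the price is the second-highest bid, £54600.
Player F's payoff = £29600 − £54600 = -£25000. All other bidders lose, so their payoff is 0.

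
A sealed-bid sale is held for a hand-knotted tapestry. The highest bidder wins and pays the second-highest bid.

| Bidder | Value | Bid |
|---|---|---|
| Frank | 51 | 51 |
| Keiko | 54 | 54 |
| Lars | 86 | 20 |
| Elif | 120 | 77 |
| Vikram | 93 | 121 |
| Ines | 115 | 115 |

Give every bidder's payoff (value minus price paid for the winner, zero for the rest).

Frank 0, Keiko 0, Lars 0, Elif 0, Vikram -22, Ines 0.

Ranking the bids: Vikram 121; Ines 115; Elif 77; Keiko 54; Frank 51; Lars 20.
Vikram has the top bid and wins; the price is the second-highest bid, 115.
Vikram's payoff = 93 − 115 = -22. All other bidders lose, so their payoff is 0.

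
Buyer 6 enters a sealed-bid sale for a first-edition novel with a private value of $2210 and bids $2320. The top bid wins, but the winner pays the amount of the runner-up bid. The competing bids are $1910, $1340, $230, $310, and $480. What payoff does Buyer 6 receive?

Payoff = $300.

Highest competing bid: $1910.
Buyer 6's bid $2320 is the highest overall, so Buyer 6 wins and pays the second-highest bid, $1910.
Payoff = value − price = $2210 − $1910 = $300.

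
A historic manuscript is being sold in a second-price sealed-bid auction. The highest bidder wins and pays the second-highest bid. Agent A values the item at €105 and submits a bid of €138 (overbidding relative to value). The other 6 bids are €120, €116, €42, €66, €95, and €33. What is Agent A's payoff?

Agent A's payoff: -€15.

Highest competing bid: €120.
Agent A's bid €138 is the highest overall, so Agent A wins and pays the second-highest bid, €120.
Payoff = value − price = €105 − €120 = -€15.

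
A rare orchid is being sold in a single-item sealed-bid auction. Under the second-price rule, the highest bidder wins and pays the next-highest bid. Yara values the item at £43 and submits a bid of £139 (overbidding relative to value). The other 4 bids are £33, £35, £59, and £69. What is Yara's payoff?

Yara's payoff: -£26.

Highest competing bid: £69.
Yara's bid £139 is the highest overall, so Yara wins and pays the second-highest bid, £69.
Payoff = value − price = £43 − £69 = -£26.
Overbidding won the item at a price above value — truthful bidding would have avoided this loss.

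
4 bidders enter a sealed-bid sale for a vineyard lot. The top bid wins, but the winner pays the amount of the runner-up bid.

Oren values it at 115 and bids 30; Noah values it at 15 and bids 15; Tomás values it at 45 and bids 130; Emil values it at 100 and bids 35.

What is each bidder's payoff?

Payoffs: Oren 0, Noah 0, Tomás 10, Emil 0.

Sorted high to low: Tomás 130 > Emil 35 > Oren 30 > Noah 15.
Tomás has the top bid and wins; the price is the second-highest bid, 35.
Tomás's payoff = 45 − 35 = 10. All other bidders lose, so their payoff is 0.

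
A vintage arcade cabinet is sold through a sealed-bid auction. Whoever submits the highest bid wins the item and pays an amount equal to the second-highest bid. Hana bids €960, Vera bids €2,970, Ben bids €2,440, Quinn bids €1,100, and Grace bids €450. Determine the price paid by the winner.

Ranking the bids: Vera €2,970, then Ben €2,440, then Quinn €1,100, then Hana €960, then Grace €450.
Vera has the highest bid, so Vera wins.
The second-highest bid is €2,440, so that is what Vera pays.

€2,440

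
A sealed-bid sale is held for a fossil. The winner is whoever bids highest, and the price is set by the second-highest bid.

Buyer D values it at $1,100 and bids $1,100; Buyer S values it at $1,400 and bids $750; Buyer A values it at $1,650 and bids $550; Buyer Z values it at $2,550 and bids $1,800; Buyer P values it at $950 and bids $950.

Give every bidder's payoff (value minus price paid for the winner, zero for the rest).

Bids in descending order: Buyer Z $1,800, then Buyer D $1,100, then Buyer P $950, then Buyer S $750, then Buyer A $550.
Buyer Z has the top bid and wins; the price is the second-highest bid, $1,100.
Buyer Z's payoff = $2,550 − $1,100 = $1,450. All other bidders lose, so their payoff is 0.

Buyer D $0, Buyer S $0, Buyer A $0, Buyer Z $1,450, Buyer P $0.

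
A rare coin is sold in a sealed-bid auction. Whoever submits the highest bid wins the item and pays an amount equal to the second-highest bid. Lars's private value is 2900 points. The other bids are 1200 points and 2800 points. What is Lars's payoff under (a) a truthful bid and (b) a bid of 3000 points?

Truthful: 100 points; alternative: 100 points.

The highest competing bid is 2800 points.
Bidding truthfully at 2900 points: Lars has the top bid, wins, and pays the second-highest bid 2800 points. Payoff = 2900 points − 2800 points = 100 points.
Bidding 3000 points: Lars has the top bid, wins, and pays the second-highest bid 2800 points. Payoff = 2900 points − 2800 points = 100 points.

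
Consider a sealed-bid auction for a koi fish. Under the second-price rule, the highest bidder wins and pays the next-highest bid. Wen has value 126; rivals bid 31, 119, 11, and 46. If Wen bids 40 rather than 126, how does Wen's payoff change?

Change in payoff: -7.

The highest competing bid is 119.
Bidding truthfully at 126: Wen has the top bid, wins, and pays the second-highest bid 119. Payoff = 126 − 119 = 7.
Bidding 40: the top bid is 119 (a rival), so Wen loses. Payoff = 0.
Change = 0 − 7 = -7.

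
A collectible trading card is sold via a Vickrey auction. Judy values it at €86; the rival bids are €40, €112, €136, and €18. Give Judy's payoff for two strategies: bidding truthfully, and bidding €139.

(a) €0  (b) -€50

The highest competing bid is €136.
Bidding truthfully at €86: the top bid is €136 (a rival), so Judy loses. Payoff = €0.
Bidding €139: Judy has the top bid, wins, and pays the second-highest bid €136. Payoff = €86 − €136 = -€50.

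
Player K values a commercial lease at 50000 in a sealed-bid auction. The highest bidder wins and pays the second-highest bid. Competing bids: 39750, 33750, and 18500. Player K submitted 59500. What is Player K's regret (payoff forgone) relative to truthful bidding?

The highest competing bid is 39750.
Bidding truthfully at 50000: Player K has the top bid, wins, and pays the second-highest bid 39750. Payoff = 50000 − 39750 = 10250.
Bidding 59500: Player K has the top bid, wins, and pays the second-highest bid 39750. Payoff = 50000 − 39750 = 10250.
Regret = truthful payoff − actual payoff = 10250 − 10250 = 0.
The bid only affects whether you win, not the price — here both bids land on the same side of the top rival bid, so the deviation is payoff-neutral.

Regret: 0.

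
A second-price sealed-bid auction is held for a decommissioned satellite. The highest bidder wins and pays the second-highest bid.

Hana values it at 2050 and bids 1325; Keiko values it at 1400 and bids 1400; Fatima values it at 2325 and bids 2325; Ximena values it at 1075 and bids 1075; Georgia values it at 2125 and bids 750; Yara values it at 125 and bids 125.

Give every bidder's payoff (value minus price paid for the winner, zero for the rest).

Ranking the bids: Fatima 2325; Keiko 1400; Hana 1325; Ximena 1075; Georgia 750; Yara 125.
Fatima has the top bid and wins; the price is the second-highest bid, 1400.
Fatima's payoff = 2325 − 1400 = 925. All other bidders lose, so their payoff is 0.

Hana 0, Keiko 0, Fatima 925, Ximena 0, Georgia 0, Yara 0.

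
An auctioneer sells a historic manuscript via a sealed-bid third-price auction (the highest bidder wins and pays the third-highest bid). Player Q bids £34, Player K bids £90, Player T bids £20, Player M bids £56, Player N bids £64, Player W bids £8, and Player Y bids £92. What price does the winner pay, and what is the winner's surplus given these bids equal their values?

Ranking the bids: Player Y £92, then Player K £90, then Player N £64, then Player M £56, then Player Q £34, then Player T £20, then Player W £8.
Player Y is the highest bidder, so Player Y wins.
Under the third-price rule, the price is the third-highest bid: £64.
Surplus = £92 − £64 = £28.

The winner pays £64 for a surplus of £28.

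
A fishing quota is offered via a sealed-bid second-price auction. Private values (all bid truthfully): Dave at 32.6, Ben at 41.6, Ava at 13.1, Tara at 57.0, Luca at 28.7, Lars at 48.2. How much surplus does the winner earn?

Winner's surplus: 8.8.

Ordered from highest: Tara 57.0; Lars 48.2; Ben 41.6; Dave 32.6; Luca 28.7; Ava 13.1.
Tara wins with the top bid and pays the second-highest, 48.2.
Surplus = 57.0 − 48.2 = 8.8.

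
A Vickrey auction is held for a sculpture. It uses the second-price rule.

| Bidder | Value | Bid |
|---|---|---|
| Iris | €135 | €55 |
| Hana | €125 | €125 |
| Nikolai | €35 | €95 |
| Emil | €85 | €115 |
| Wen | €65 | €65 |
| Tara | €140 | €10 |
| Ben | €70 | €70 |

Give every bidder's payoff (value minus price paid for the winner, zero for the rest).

Payoffs: Iris €0, Hana €10, Nikolai €0, Emil €0, Wen €0, Tara €0, Ben €0.

Sorted high to low: Hana €125 > Emil €115 > Nikolai €95 > Ben €70 > Wen €65 > Iris €55 > Tara €10.
Hana has the top bid and wins; the price is the second-highest bid, €115.
Hana's payoff = €125 − €115 = €10. All other bidders lose, so their payoff is 0.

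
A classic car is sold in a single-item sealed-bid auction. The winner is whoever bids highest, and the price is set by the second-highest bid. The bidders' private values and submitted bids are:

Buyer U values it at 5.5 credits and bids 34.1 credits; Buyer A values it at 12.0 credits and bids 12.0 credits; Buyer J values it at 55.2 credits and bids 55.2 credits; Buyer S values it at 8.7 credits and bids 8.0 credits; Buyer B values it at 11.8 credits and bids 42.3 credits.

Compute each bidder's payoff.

Payoffs: Buyer U 0.0 credits, Buyer A 0.0 credits, Buyer J 12.9 credits, Buyer S 0.0 credits, Buyer B 0.0 credits.

Sorted high to low: Buyer J 55.2 credits; Buyer B 42.3 credits; Buyer U 34.1 credits; Buyer A 12.0 credits; Buyer S 8.0 credits.
Buyer J has the top bid and wins; the price is the second-highest bid, 42.3 credits.
Buyer J's payoff = 55.2 credits − 42.3 credits = 12.9 credits. All other bidders lose, so their payoff is 0.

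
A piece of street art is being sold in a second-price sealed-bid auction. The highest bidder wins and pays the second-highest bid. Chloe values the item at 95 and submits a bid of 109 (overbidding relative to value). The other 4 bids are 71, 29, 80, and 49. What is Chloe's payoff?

Highest competing bid: 80.
Chloe's bid 109 is the highest overall, so Chloe wins and pays the second-highest bid, 80.
Payoff = value − price = 95 − 80 = 15.

15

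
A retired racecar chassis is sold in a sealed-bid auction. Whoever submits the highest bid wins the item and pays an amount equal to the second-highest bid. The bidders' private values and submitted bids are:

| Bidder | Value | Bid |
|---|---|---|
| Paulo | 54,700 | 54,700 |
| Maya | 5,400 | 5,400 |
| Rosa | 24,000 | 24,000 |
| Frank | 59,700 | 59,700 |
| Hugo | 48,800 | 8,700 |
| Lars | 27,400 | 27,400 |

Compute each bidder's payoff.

Sorted high to low: Frank 59,700; Paulo 54,700; Lars 27,400; Rosa 24,000; Hugo 8,700; Maya 5,400.
Frank has the top bid and wins; the price is the second-highest bid, 54,700.
Frank's payoff = 59,700 − 54,700 = 5,000. All other bidders lose, so their payoff is 0.

Payoffs: Paulo 0, Maya 0, Rosa 0, Frank 5,000, Hugo 0, Lars 0.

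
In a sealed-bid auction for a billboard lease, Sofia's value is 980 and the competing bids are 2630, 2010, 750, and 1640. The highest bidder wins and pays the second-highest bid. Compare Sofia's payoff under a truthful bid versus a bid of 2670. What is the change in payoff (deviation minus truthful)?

-1650

The highest competing bid is 2630.
Bidding truthfully at 980: the top bid is 2630 (a rival), so Sofia loses. Payoff = 0.
Bidding 2670: Sofia has the top bid, wins, and pays the second-highest bid 2630. Payoff = 980 − 2630 = -1650.
Change = -1650 − 0 = -1650.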